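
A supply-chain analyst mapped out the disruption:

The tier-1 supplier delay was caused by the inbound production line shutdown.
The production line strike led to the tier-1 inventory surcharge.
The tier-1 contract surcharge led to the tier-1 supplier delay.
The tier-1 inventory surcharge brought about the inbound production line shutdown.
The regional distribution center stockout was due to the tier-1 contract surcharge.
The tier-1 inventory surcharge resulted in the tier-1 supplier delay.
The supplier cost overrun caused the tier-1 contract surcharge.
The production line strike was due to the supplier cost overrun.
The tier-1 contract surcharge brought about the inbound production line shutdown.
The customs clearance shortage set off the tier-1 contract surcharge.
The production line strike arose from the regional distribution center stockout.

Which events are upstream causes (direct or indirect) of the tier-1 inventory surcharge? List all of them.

Immediate cause of the tier-1 inventory surcharge: the production line strike.
Further upstream: the supplier cost overrun, the tier-1 contract surcharge, the regional distribution center stockout, the customs clearance shortage.

the customs clearance shortage, the production line strike, the regional distribution center stockout, the supplier cost overrun, the tier-1 contract surcharge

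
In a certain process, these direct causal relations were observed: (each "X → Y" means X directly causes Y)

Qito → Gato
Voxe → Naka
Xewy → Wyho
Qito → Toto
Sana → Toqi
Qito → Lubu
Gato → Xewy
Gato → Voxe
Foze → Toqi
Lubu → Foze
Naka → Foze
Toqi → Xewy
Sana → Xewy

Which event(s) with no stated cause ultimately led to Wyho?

Tracing upstream from Wyho: Wyho ← Xewy ← Gato ← Qito.
A separate upstream branch: Wyho ← Xewy ← Sana.
Each of those chain origins has no stated cause.

Qito, Sana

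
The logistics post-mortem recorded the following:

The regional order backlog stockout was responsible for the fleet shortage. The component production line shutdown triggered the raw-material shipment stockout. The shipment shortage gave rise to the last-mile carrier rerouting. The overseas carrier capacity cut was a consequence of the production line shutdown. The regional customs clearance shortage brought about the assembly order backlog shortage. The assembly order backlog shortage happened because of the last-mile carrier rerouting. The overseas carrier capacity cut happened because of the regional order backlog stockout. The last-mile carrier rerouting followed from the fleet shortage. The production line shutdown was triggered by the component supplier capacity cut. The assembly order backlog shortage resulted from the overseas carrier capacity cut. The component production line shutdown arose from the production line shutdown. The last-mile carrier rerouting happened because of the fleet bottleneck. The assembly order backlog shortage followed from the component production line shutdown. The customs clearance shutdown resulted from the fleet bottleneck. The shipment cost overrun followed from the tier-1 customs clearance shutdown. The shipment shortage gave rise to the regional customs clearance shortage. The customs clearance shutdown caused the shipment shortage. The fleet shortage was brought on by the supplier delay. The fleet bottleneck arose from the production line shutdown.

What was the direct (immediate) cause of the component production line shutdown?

the production line shutdown

Upstream contributors include the component supplier capacity cut, but only the production line shutdown feeds directly into the component production line shutdown.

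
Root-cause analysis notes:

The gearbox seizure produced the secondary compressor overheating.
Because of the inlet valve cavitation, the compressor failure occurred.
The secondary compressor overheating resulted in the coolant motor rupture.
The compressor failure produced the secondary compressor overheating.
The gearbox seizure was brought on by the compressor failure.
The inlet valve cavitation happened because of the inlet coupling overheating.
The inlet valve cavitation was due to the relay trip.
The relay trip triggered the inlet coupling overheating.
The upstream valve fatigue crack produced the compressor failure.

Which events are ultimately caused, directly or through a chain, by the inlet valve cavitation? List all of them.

Direct effects: the compressor failure.
2 steps out: the gearbox seizure, the secondary compressor overheating.
3 steps out: the coolant motor rupture.
Not reachable from it: the relay trip, the inlet coupling overheating, the upstream valve fatigue crack.

the compressor failure, the coolant motor rupture, the gearbox seizure, the secondary compressor overheating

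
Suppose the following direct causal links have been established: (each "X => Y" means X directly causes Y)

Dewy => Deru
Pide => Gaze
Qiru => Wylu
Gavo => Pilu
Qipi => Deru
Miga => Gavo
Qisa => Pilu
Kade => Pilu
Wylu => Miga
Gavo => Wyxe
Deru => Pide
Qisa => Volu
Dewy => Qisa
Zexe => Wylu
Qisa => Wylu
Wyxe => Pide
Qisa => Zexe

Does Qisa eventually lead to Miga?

Yes

There is a causal chain: Qisa → Wylu → Miga.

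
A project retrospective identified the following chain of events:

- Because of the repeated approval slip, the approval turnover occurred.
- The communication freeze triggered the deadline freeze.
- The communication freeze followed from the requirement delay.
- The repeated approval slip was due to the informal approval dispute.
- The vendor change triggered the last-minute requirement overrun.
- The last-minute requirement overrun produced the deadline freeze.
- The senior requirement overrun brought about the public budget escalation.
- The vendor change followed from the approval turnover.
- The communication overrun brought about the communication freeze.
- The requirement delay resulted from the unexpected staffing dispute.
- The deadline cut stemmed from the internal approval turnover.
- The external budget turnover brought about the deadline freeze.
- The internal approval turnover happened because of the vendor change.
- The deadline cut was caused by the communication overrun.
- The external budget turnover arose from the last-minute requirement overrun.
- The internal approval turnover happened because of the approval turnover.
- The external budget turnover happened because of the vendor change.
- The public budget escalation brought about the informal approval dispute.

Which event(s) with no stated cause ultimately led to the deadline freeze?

Tracing upstream from the deadline freeze: the deadline freeze ← the last-minute requirement overrun ← the vendor change ← the approval turnover ← the repeated approval slip ← the informal approval dispute ← the public budget escalation ← the senior requirement overrun.
A separate upstream branch: the deadline freeze ← the communication freeze ← the requirement delay ← the unexpected staffing dispute.
A separate upstream branch: the deadline freeze ← the communication freeze ← the communication overrun.
Each of those chain origins has no stated cause.

the communication overrun, the senior requirement overrun, the unexpected staffing dispute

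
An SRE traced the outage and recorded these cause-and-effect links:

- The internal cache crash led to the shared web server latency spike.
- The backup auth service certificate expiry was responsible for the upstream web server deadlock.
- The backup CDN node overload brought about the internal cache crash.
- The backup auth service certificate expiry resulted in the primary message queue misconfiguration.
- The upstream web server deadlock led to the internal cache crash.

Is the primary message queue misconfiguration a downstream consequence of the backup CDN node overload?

No

The backup CDN node overload leads to the internal cache crash, the shared web server latency spike; the primary message queue misconfiguration is not among them.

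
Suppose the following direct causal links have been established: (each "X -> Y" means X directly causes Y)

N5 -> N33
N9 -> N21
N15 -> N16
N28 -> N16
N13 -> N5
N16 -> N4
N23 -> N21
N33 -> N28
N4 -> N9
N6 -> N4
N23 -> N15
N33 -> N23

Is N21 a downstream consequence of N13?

Yes

There is a causal chain: N13 → N5 → N33 → N23 → N21.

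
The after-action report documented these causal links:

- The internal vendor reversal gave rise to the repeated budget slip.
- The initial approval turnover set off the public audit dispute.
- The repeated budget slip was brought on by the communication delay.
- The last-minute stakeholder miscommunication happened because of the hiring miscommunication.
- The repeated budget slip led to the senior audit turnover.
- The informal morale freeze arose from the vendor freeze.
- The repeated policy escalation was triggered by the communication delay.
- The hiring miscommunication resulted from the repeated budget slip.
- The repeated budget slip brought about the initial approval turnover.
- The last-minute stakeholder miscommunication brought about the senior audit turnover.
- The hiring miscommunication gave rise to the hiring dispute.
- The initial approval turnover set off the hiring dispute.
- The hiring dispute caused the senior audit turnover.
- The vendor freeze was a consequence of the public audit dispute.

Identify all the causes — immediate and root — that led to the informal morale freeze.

the communication delay, the initial approval turnover, the internal vendor reversal, the public audit dispute, the repeated budget slip, the vendor freeze

Immediate cause of the informal morale freeze: the vendor freeze.
Further upstream: the communication delay, the internal vendor reversal, the repeated budget slip, the initial approval turnover, the public audit dispute.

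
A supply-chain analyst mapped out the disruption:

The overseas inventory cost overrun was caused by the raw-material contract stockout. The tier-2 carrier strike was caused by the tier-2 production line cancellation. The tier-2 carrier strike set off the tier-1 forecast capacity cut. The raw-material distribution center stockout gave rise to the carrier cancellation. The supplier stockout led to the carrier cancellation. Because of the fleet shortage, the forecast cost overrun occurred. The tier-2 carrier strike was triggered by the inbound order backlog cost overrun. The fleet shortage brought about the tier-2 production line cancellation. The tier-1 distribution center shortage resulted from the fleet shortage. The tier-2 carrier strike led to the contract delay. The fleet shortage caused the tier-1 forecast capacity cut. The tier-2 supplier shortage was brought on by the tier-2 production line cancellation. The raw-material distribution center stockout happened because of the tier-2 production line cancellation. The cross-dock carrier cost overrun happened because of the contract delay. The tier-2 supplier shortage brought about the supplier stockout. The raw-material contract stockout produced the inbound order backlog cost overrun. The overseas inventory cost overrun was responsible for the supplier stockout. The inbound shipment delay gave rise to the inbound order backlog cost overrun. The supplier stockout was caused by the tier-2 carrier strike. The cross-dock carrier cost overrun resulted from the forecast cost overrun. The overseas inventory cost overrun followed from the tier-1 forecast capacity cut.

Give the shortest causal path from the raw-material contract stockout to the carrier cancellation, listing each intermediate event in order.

the raw-material contract stockout → the overseas inventory cost overrun → the supplier stockout → the carrier cancellation

the raw-material contract stockout → the overseas inventory cost overrun
the overseas inventory cost overrun → the supplier stockout
the supplier stockout → the carrier cancellation
Length: 3 steps.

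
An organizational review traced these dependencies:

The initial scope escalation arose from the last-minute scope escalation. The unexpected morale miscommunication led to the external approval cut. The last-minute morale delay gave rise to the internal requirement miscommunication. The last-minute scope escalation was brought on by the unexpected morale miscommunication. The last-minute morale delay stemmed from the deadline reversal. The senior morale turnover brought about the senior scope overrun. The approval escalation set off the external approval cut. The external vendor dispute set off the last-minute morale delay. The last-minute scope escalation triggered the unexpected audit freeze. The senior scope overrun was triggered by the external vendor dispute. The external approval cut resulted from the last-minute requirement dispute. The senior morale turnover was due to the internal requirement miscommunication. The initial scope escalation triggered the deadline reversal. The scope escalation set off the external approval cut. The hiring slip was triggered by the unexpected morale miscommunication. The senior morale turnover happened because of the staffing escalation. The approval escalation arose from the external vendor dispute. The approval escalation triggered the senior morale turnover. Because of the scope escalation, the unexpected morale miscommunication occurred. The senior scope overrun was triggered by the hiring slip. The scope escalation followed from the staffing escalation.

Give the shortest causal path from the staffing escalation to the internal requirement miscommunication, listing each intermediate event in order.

the staffing escalation → the scope escalation
the scope escalation → the unexpected morale miscommunication
the unexpected morale miscommunication → the last-minute scope escalation
the last-minute scope escalation → the initial scope escalation
the initial scope escalation → the deadline reversal
the deadline reversal → the last-minute morale delay
the last-minute morale delay → the internal requirement miscommunication
Length: 7 steps.

the staffing escalation → the scope escalation → the unexpected morale miscommunication → the last-minute scope escalation → the initial scope escalation → the deadline reversal → the last-minute morale delay → the internal requirement miscommunication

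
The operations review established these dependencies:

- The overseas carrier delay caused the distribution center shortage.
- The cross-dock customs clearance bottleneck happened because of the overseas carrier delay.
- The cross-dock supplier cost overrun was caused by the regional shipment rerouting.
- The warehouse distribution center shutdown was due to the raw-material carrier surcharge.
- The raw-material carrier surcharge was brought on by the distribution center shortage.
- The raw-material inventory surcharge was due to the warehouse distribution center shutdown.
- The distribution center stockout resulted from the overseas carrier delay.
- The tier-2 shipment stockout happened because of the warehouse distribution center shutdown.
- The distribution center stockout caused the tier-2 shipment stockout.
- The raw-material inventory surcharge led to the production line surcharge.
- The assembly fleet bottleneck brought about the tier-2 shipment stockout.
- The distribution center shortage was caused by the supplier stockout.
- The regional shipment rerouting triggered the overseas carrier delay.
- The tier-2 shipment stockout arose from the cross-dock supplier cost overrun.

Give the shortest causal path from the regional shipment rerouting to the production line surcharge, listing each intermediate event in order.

the regional shipment rerouting → the overseas carrier delay → the distribution center shortage → the raw-material carrier surcharge → the warehouse distribution center shutdown → the raw-material inventory surcharge → the production line surcharge

the regional shipment rerouting → the overseas carrier delay
the overseas carrier delay → the distribution center shortage
the distribution center shortage → the raw-material carrier surcharge
the raw-material carrier surcharge → the warehouse distribution center shutdown
the warehouse distribution center shutdown → the raw-material inventory surcharge
the raw-material inventory surcharge → the production line surcharge
Length: 6 steps.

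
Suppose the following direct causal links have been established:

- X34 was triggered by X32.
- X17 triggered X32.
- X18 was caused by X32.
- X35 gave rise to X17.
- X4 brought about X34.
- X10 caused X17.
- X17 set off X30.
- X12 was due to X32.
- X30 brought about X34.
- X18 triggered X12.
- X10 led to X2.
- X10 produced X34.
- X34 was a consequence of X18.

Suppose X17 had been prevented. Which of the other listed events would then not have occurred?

X12, X18, X30, X32

Downstream of X17: X30, X32, X18, X12, X34.
Of those, still caused via another path: X34.
The remainder have no surviving cause.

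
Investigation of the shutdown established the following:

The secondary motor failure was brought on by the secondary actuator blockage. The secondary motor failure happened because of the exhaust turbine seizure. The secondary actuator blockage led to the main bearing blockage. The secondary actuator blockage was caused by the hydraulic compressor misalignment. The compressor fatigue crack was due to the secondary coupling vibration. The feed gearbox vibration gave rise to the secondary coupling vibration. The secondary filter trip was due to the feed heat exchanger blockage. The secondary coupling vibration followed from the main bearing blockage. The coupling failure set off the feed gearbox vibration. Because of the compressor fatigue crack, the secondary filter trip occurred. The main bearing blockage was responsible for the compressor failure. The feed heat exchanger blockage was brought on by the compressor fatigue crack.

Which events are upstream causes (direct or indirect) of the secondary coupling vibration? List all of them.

Immediate causes of the secondary coupling vibration: the main bearing blockage, the feed gearbox vibration.
Further upstream: the hydraulic compressor misalignment, the secondary actuator blockage, the coupling failure.

the coupling failure, the feed gearbox vibration, the hydraulic compressor misalignment, the main bearing blockage, the secondary actuator blockage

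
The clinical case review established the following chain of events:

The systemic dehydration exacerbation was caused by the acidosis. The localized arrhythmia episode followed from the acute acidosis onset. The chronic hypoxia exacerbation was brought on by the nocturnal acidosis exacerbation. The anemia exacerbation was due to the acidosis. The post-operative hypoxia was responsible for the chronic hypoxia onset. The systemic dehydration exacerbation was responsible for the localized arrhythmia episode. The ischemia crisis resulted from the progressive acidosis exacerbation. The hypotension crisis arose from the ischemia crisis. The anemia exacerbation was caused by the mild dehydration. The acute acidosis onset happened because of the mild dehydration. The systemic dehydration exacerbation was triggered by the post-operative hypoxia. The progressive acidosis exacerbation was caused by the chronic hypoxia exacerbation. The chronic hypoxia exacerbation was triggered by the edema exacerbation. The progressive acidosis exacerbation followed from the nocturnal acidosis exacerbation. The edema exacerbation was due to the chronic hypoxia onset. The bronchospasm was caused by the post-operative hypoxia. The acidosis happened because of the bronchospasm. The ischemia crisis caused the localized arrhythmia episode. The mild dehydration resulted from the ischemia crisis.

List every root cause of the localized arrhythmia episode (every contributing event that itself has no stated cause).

the nocturnal acidosis exacerbation, the post-operative hypoxia

Tracing upstream from the localized arrhythmia episode: the localized arrhythmia episode ← the systemic dehydration exacerbation ← the post-operative hypoxia.
A separate upstream branch: the localized arrhythmia episode ← the ischemia crisis ← the progressive acidosis exacerbation ← the nocturnal acidosis exacerbation.
Each of those chain origins has no stated cause.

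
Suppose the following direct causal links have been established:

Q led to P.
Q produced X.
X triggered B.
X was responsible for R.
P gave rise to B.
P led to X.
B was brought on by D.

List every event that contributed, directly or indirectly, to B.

Immediate causes of B: P, D, X.
Further upstream: Q.

D, P, Q, X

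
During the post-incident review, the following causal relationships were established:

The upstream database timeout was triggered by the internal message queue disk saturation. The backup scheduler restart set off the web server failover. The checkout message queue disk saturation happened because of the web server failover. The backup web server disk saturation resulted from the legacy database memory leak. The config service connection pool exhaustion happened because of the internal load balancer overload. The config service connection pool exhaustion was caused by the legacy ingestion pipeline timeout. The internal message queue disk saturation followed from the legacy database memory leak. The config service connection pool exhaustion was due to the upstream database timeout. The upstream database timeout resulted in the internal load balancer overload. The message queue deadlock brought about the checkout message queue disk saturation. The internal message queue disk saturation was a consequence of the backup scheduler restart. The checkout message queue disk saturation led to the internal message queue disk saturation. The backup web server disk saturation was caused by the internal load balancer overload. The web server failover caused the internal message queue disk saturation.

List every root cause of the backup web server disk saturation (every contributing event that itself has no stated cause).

the backup scheduler restart, the legacy database memory leak, the message queue deadlock

Tracing upstream from the backup web server disk saturation: the backup web server disk saturation ← the internal load balancer overload ← the upstream database timeout ← the internal message queue disk saturation ← the backup scheduler restart.
A separate upstream branch: the backup web server disk saturation ← the internal load balancer overload ← the upstream database timeout ← the internal message queue disk saturation ← the checkout message queue disk saturation ← the message queue deadlock.
A separate upstream branch: the backup web server disk saturation ← the legacy database memory leak.
Each of those chain origins has no stated cause.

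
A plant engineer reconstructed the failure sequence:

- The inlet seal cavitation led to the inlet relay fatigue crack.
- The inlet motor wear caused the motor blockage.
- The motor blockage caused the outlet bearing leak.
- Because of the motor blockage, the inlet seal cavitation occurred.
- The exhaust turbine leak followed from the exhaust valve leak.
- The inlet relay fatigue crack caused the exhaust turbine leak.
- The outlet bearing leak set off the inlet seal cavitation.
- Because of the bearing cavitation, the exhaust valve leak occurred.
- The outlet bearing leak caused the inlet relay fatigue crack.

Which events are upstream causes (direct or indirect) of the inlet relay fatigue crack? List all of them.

Immediate causes of the inlet relay fatigue crack: the outlet bearing leak, the inlet seal cavitation.
Further upstream: the inlet motor wear, the motor blockage.

the inlet motor wear, the inlet seal cavitation, the motor blockage, the outlet bearing leak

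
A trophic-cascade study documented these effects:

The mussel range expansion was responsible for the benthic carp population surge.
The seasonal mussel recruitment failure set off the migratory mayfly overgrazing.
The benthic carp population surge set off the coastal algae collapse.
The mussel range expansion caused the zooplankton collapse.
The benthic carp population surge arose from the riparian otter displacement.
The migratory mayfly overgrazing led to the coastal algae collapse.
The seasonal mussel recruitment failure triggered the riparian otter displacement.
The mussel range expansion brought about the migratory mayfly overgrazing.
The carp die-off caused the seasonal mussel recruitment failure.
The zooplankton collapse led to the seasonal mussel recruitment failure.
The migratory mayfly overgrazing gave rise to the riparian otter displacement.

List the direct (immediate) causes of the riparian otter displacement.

the migratory mayfly overgrazing, the seasonal mussel recruitment failure

Upstream contributors include the mussel range expansion, the zooplankton collapse, the carp die-off, but only the migratory mayfly overgrazing, the seasonal mussel recruitment failure feed directly into the riparian otter displacement.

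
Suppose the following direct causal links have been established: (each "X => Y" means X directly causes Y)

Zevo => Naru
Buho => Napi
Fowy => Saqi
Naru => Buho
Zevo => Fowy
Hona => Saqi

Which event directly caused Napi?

Upstream contributors include Zevo, Naru, but only Buho feeds directly into Napi.

Buho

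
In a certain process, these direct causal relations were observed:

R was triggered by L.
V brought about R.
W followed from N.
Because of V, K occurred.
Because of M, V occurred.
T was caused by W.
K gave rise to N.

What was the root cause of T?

M

Tracing upstream from T: T ← W ← N ← K ← V ← M.
M has no stated cause, so it is the root.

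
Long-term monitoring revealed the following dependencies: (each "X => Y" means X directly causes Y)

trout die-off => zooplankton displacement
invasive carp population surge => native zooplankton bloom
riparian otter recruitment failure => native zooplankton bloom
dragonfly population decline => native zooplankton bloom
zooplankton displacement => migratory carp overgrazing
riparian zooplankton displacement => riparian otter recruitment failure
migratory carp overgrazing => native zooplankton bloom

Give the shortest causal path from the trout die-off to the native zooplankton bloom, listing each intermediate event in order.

the trout die-off → the zooplankton displacement → the migratory carp overgrazing → the native zooplankton bloom

the trout die-off → the zooplankton displacement
the zooplankton displacement → the migratory carp overgrazing
the migratory carp overgrazing → the native zooplankton bloom
Length: 3 steps.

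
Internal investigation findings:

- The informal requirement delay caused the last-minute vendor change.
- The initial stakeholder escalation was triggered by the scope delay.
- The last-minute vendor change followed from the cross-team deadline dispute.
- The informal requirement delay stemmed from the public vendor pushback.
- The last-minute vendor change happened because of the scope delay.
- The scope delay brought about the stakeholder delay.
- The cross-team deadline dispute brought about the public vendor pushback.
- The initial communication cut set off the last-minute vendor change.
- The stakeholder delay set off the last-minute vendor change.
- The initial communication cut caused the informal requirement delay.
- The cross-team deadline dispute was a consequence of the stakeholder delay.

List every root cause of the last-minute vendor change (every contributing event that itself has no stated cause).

Tracing upstream from the last-minute vendor change: the last-minute vendor change ← the scope delay.
A separate upstream branch: the last-minute vendor change ← the initial communication cut.
Each of those chain origins has no stated cause.

the initial communication cut, the scope delay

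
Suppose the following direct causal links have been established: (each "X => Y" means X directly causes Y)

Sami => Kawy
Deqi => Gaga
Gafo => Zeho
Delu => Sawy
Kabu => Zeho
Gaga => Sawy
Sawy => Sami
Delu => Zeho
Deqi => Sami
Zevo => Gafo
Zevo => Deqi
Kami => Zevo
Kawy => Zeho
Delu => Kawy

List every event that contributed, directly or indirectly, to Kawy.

Delu, Deqi, Gaga, Kami, Sami, Sawy, Zevo

Immediate causes of Kawy: Delu, Sami.
Further upstream: Kami, Zevo, Deqi, Gaga, Sawy.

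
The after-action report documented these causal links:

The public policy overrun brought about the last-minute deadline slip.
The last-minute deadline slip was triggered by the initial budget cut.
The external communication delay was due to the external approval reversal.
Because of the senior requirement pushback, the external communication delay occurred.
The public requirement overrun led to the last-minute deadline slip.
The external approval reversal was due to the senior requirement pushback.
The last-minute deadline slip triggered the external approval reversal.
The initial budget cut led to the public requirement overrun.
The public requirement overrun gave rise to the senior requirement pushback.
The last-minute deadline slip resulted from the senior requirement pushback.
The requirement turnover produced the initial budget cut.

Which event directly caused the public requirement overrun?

Upstream contributors include the requirement turnover, but only the initial budget cut feeds directly into the public requirement overrun.

the initial budget cut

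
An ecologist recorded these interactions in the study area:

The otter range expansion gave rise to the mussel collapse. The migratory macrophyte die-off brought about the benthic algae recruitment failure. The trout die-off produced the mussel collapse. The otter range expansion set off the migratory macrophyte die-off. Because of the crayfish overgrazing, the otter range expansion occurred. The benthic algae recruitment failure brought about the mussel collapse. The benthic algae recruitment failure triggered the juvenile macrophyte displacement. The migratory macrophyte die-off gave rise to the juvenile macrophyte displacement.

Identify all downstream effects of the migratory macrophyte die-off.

Direct effects: the benthic algae recruitment failure, the juvenile macrophyte displacement.
2 steps out: the mussel collapse.
Not reachable from it: the crayfish overgrazing, the otter range expansion, the trout die-off.

the benthic algae recruitment failure, the juvenile macrophyte displacement, the mussel collapse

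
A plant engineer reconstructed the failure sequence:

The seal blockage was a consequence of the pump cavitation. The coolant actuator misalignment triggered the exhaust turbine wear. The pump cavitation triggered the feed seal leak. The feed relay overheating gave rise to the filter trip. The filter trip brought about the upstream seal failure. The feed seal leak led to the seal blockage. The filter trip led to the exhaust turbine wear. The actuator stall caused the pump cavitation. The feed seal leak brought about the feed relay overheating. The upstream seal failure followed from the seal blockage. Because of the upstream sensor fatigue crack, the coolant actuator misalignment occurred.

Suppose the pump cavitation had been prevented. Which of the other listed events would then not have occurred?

the feed relay overheating, the feed seal leak, the filter trip, the seal blockage, the upstream seal failure

Downstream of the pump cavitation: the feed seal leak, the feed relay overheating, the filter trip, the exhaust turbine wear, the seal blockage, the upstream seal failure.
Of those, still caused via another path: the exhaust turbine wear.
The remainder have no surviving cause.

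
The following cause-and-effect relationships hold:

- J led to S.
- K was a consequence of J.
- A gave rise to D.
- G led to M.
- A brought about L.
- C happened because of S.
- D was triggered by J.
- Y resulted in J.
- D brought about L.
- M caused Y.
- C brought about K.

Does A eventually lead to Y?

No

A leads to D, L; Y is not among them.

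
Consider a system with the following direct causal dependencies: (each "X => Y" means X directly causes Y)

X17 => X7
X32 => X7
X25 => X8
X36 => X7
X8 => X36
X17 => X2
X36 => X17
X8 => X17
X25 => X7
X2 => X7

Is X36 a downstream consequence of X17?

X17 leads to X2, X7; X36 is not among them.

No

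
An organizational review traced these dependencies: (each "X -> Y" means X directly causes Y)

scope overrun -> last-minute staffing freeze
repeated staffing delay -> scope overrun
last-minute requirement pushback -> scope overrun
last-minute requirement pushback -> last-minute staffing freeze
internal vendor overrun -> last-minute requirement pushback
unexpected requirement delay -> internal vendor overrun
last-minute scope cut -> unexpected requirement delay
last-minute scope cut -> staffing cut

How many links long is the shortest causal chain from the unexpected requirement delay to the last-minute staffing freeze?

Shortest chain: the unexpected requirement delay → the internal vendor overrun → the last-minute requirement pushback → the last-minute staffing freeze.

3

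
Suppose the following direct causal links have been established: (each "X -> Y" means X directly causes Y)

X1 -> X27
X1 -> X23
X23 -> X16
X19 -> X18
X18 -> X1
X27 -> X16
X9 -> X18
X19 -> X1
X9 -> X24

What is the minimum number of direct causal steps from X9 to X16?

Shortest chain: X9 → X18 → X1 → X27 → X16.

4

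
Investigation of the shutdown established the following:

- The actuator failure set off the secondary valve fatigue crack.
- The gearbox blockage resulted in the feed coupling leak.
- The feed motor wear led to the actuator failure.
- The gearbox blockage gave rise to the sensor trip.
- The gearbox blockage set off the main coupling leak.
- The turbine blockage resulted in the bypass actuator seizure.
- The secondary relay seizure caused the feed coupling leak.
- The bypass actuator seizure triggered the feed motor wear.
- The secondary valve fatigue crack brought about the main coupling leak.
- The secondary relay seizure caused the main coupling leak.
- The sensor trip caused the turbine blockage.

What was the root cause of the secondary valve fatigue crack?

Tracing upstream from the secondary valve fatigue crack: the secondary valve fatigue crack ← the actuator failure ← the feed motor wear ← the bypass actuator seizure ← the turbine blockage ← the sensor trip ← the gearbox blockage.
The gearbox blockage has no stated cause, so it is the root.

the gearbox blockage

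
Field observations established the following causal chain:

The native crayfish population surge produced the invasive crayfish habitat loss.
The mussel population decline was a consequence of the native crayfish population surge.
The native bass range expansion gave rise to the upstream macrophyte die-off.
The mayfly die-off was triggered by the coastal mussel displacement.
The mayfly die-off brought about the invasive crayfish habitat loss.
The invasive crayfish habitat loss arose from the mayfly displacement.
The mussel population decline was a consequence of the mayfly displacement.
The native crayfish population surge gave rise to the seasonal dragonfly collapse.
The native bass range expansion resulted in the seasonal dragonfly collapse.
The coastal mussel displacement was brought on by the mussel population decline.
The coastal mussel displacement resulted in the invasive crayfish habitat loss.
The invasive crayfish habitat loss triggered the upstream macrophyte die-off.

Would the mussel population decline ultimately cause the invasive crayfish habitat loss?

Yes

There is a causal chain: the mussel population decline → the coastal mussel displacement → the invasive crayfish habitat loss.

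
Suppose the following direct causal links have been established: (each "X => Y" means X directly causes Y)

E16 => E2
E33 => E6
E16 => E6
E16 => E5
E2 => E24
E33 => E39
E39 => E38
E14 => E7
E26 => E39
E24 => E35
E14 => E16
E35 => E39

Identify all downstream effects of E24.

Direct effects: E35.
2 steps out: E39.
3 steps out: E38.
Not reachable from it: E14, E16, E7, E2, E5, E33, E6, E26.

E35, E38, E39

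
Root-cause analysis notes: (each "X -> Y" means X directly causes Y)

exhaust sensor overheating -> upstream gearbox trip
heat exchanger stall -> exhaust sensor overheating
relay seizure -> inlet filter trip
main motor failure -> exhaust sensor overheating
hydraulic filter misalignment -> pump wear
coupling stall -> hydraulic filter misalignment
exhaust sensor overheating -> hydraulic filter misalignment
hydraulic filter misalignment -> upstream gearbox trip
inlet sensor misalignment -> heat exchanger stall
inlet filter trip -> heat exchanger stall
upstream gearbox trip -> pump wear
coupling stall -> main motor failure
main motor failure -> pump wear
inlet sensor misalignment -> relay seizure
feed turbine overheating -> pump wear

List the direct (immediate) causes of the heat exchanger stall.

the inlet filter trip, the inlet sensor misalignment

Upstream contributors include the relay seizure, but only the inlet filter trip, the inlet sensor misalignment feed directly into the heat exchanger stall.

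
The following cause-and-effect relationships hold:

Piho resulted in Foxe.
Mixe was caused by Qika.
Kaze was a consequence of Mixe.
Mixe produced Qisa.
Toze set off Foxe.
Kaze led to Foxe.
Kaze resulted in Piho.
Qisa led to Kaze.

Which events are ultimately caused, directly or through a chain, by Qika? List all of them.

Direct effects: Mixe.
2 steps out: Qisa, Kaze.
3 steps out: Piho, Foxe.
Not reachable from it: Toze.

Foxe, Kaze, Mixe, Piho, Qisa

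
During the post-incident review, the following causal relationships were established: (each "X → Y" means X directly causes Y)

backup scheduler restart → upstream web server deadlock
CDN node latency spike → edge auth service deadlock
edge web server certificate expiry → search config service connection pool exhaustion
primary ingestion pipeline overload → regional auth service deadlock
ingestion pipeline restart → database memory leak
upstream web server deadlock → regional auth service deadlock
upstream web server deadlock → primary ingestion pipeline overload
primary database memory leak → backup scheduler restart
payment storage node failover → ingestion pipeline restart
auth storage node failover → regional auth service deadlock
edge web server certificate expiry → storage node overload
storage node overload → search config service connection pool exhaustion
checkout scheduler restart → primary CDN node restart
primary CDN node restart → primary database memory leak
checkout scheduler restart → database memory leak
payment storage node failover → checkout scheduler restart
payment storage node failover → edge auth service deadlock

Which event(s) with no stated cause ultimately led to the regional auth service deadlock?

the auth storage node failover, the payment storage node failover

Tracing upstream from the regional auth service deadlock: the regional auth service deadlock ← the upstream web server deadlock ← the backup scheduler restart ← the primary database memory leak ← the primary CDN node restart ← the checkout scheduler restart ← the payment storage node failover.
A separate upstream branch: the regional auth service deadlock ← the auth storage node failover.
Each of those chain origins has no stated cause.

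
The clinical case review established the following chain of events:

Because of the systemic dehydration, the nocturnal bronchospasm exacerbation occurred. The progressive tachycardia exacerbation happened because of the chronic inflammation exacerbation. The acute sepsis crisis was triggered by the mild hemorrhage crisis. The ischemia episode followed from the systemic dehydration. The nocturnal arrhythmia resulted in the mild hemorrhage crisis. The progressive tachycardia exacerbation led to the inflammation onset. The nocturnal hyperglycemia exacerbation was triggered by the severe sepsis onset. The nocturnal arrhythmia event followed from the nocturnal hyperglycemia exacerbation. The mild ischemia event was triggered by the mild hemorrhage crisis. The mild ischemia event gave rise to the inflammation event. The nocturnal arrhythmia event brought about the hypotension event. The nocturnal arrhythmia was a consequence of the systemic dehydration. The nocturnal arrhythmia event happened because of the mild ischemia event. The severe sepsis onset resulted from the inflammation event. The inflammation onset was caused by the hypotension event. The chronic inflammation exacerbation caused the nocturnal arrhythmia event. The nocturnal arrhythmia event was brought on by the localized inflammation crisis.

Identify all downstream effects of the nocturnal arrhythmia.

Direct effects: the mild hemorrhage crisis.
2 steps out: the acute sepsis crisis, the mild ischemia event.
3 steps out: the inflammation event, the nocturnal arrhythmia event.
4 steps out: the severe sepsis onset, the hypotension event.
5 steps out: the nocturnal hyperglycemia exacerbation, the inflammation onset.
Not reachable from it: the systemic dehydration, the nocturnal bronchospasm exacerbation, the ischemia episode, the localized inflammation crisis, the chronic inflammation exacerbation, the progressive tachycardia exacerbation.

the acute sepsis crisis, the hypotension event, the inflammation event, the inflammation onset, the mild hemorrhage crisis, the mild ischemia event, the nocturnal arrhythmia event, the nocturnal hyperglycemia exacerbation, the severe sepsis onset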